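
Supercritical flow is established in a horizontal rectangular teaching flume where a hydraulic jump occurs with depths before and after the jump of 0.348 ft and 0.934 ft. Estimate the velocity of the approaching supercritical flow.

V₁ = 7.44 ft/s

For a rectangular channel the momentum equation gives q² = ½·g·y₁·y₂·(y₁ + y₂) = ½×32.2×0.348×0.934×1.28 = 6.71.
q = √6.71 = 2.59 ft²/s.
V₁ = q/y₁ = 2.59/0.348 = 7.44 ft/s.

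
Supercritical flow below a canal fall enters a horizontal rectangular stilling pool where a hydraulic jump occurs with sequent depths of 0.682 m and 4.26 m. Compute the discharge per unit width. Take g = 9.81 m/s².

For a rectangular channel the momentum equation gives q² = ½·g·y₁·y₂·(y₁ + y₂) = ½×9.81×0.682×4.26×4.94 = 70.4.
q = √70.4 = 8.39 m²/s.

q = 8.39 m²/s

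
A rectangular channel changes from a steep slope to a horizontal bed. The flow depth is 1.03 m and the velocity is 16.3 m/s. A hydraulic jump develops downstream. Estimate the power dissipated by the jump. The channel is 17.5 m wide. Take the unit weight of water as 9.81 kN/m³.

P = 21052 kW

Fr₁ = V₁/√(g·y₁) = 16.3/√(9.81×1.03) = 5.13.
Bélanger equation: y₂/y₁ = ½[√(1 + 8Fr₁²) − 1] = ½[√211.4 − 1] = 6.77.
y₂ = 6.77 × 1.03 = 6.97 m.
Head loss: ΔE = (y₂ − y₁)³/(4y₁y₂) = (6.97 − 1.03)³/(4×1.03×6.97) = 210/28.7 = 7.30 m.
q = V₁·y₁ = 16.3 × 1.03 = 16.8 m²/s. Q = q·b = 16.8 × 17.5 = 294 m³/s. P = γ·Q·ΔE = 9.81 × 294 × 7.30 = 21052 kW.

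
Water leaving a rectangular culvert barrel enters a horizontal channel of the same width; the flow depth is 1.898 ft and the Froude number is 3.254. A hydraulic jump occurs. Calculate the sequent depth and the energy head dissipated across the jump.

y₂ = 7.837 ft; ΔE = 3.520 ft

Fr₁ = 3.254 (given).
Sequent-depth ratio: y₂/y₁ = ½[√(1 + 8Fr₁²) − 1] = ½[√85.708 − 1] = 4.129.
y₂ = 4.129 × 1.898 = 7.837 ft.
V₁ = Fr₁·√(g·y₁) = 3.254×√(32.2×1.898) = 25.44 ft/s; q = V₁·y₁ = 48.28 ft²/s. V₂ = q/y₂ = 48.28/7.837 = 6.161 ft/s. E₁ = y₁ + V₁²/2g = 11.95 ft; E₂ = y₂ + V₂²/2g = 8.426 ft. ΔE = E₁ − E₂ = 3.520 ft.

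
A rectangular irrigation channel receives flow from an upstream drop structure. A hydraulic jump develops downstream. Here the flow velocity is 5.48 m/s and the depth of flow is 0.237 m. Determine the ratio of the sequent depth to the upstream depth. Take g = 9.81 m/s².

Fr₁ = V₁/√(g·y₁) = 5.48/√(9.81×0.237) = 3.59.
Bélanger equation: y₂/y₁ = ½[√(1 + 8Fr₁²) − 1] = ½[√104.3 − 1] = 4.61.

y₂/y₁ = 4.61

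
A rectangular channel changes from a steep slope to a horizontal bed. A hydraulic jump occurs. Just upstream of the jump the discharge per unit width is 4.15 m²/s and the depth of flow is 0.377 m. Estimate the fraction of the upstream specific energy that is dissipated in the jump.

V₁ = q/y₁ = 4.15/0.377 = 11.0 m/s. Fr₁ = V₁/√(g·y₁) = 11.0/√(9.81×0.377) = 5.72.
Conjugate-depth relation: y₂/y₁ = ½[√(1 + 8Fr₁²) − 1] = ½[√263.1 − 1] = 7.61.
y₂ = 7.61 × 0.377 = 2.87 m.
E₁ = y₁ + V₁²/2g = 6.55 m. ΔE = (y₂ − y₁)³/(4y₁y₂) = 3.58 m. ΔE/E₁ = 3.58/6.55 = 0.546.

ΔE/E₁ = 0.546 (54.6%)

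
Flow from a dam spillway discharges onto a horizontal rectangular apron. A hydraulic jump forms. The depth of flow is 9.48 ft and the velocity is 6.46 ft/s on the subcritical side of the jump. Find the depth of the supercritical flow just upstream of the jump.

y₁ = 2.12 ft

Fr₂ = V₂/√(g·y₂) = 6.46/√(32.2×9.48) = 0.370.
Applying the sequent-depth relation in reverse, y₁/y₂ = ½[√(1 + 8Fr₂²) − 1] = ½[√2.094 − 1] = 0.223.
y₁ = 0.223 × 9.48 = 2.12 ft.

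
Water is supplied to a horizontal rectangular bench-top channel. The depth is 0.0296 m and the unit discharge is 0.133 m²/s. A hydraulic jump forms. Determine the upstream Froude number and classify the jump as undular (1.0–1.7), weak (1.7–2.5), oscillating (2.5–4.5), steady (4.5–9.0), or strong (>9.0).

Fr₁ = 8.34; steady jump

V₁ = q/y₁ = 0.133/0.0296 = 4.49 m/s. Fr₁ = V₁/√(g·y₁) = 4.49/√(9.81×0.0296) = 8.34.
Fr₁ = 8.34 lies in the steady range.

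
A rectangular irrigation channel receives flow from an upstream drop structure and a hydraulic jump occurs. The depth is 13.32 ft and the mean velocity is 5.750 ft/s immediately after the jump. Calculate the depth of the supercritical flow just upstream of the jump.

y₁ = 1.808 ft

Fr₂ = V₂/√(g·y₂) = 5.750/√(32.2×13.32) = 0.2776.
From the momentum equation (using Fr₂), y₁/y₂ = ½[√(1 + 8Fr₂²) − 1] = ½[√1.6167 − 1] = 0.1357.
y₁ = 0.1357 × 13.32 = 1.808 ft.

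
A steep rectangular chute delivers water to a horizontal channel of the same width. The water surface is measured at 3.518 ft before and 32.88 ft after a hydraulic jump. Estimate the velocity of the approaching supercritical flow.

V₁ = 74.01 ft/s

For a rectangular channel the momentum equation gives q² = ½·g·y₁·y₂·(y₁ + y₂) = ½×32.2×3.518×32.88×36.40 = 67785.
q = √67785 = 260.4 ft²/s.
V₁ = q/y₁ = 260.4/3.518 = 74.01 ft/s.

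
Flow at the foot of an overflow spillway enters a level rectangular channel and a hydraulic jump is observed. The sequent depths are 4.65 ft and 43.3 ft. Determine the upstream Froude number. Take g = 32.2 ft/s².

Fr₁ = 6.93

For a rectangular channel the momentum equation gives q² = ½·g·y₁·y₂·(y₁ + y₂) = ½×32.2×4.65×43.3×47.9 = 155437.
q = √155437 = 394 ft²/s.
V₁ = q/y₁ = 84.8 ft/s; Fr₁ = V₁/√(g·y₁) = 6.93.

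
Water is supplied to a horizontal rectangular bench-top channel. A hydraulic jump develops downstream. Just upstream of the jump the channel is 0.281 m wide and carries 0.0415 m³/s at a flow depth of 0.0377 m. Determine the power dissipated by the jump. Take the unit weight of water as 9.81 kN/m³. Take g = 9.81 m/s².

q = Q/b = 0.0415/0.281 = 0.148 m²/s; V₁ = q/y₁ = 3.92 m/s. Fr₁ = V₁/√(g·y₁) = 6.44.
Conjugate-depth relation: y₂/y₁ = ½[√(1 + 8Fr₁²) − 1] = ½[√333.0 − 1] = 8.62.
y₂ = 8.62 × 0.0377 = 0.325 m.
Head loss: ΔE = (y₂ − y₁)³/(4y₁y₂) = (0.325 − 0.0377)³/(4×0.0377×0.325) = 0.0237/0.0490 = 0.484 m.
P = γ·Q·ΔE = 9.81 × 0.0415 × 0.484 = 0.197 kW.

P = 0.197 kW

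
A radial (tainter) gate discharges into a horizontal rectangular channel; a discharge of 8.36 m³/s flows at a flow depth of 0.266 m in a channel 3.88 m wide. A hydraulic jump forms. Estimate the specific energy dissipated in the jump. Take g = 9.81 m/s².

q = Q/b = 8.36/3.88 = 2.15 m²/s; V₁ = q/y₁ = 8.10 m/s. Fr₁ = V₁/√(g·y₁) = 5.01.
Bélanger equation: y₂/y₁ = ½[√(1 + 8Fr₁²) − 1] = ½[√202.2 − 1] = 6.61.
y₂ = 6.61 × 0.266 = 1.76 m.
V₂ = q/y₂ = 2.15/1.76 = 1.23 m/s. E₁ = y₁ + V₁²/2g = 3.61 m; E₂ = y₂ + V₂²/2g = 1.83 m. ΔE = E₁ − E₂ = 1.78 m.

ΔE = 1.78 m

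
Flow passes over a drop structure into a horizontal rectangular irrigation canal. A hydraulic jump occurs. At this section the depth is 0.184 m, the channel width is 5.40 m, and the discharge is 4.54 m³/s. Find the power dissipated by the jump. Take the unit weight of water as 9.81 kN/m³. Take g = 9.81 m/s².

P = 17.5 kW

q = Q/b = 4.54/5.40 = 0.841 m²/s; V₁ = q/y₁ = 4.57 m/s. Fr₁ = V₁/√(g·y₁) = 3.40.
Bélanger equation: y₂/y₁ = ½[√(1 + 8Fr₁²) − 1] = ½[√93.53 − 1] = 4.34.
y₂ = 4.34 × 0.184 = 0.798 m.
Head loss: ΔE = (y₂ − y₁)³/(4y₁y₂) = (0.798 − 0.184)³/(4×0.184×0.798) = 0.231/0.587 = 0.394 m.
P = γ·Q·ΔE = 9.81 × 4.54 × 0.394 = 17.5 kW.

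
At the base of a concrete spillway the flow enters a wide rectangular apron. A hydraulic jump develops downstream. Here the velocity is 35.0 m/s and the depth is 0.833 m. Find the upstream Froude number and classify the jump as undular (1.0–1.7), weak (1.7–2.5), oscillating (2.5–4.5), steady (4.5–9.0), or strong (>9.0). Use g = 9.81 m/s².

Fr₁ = V₁/√(g·y₁) = 35.0/√(9.81×0.833) = 12.2.
Fr₁ = 12.2 lies in the strong range.

Fr₁ = 12.2; strong jump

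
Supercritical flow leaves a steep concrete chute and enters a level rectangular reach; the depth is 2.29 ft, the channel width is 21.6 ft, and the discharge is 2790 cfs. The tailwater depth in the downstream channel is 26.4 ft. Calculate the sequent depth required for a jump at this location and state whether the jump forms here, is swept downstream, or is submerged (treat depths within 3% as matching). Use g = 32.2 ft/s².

q = Q/b = 2790/21.6 = 129 ft²/s; V₁ = q/y₁ = 56.4 ft/s. Fr₁ = V₁/√(g·y₁) = 6.57.
By Bélanger, y₂/y₁ = ½[√(1 + 8Fr₁²) − 1] = ½[√346.2 − 1] = 8.80.
y₂ = 8.80 × 2.29 = 20.2 ft.
Tailwater y_tw = 26.4 ft: y_tw > y₂, so the jump is submerged.

y₂ = 20.2 ft; the jump is submerged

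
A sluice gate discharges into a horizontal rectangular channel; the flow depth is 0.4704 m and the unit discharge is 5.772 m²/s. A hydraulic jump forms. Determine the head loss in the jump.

V₁ = q/y₁ = 5.772/0.4704 = 12.27 m/s. Fr₁ = V₁/√(g·y₁) = 12.27/√(9.81×0.4704) = 5.712.
Bélanger equation: y₂/y₁ = ½[√(1 + 8Fr₁²) − 1] = ½[√262.02 − 1] = 7.593.
y₂ = 7.593 × 0.4704 = 3.572 m.
Head loss: ΔE = (y₂ − y₁)³/(4y₁y₂) = (3.572 − 0.4704)³/(4×0.4704×3.572) = 29.84/6.721 = 4.439 m.

ΔE = 4.439 m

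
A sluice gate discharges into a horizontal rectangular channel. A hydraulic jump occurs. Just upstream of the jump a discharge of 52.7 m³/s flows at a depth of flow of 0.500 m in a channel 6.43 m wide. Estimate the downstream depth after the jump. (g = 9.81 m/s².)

y₂ = 4.99 m

q = Q/b = 52.7/6.43 = 8.20 m²/s; V₁ = q/y₁ = 16.4 m/s. Fr₁ = V₁/√(g·y₁) = 7.40.
Conjugate-depth relation: y₂/y₁ = ½[√(1 + 8Fr₁²) − 1] = ½[√439.2 − 1] = 9.98.
y₂ = 9.98 × 0.500 = 4.99 m.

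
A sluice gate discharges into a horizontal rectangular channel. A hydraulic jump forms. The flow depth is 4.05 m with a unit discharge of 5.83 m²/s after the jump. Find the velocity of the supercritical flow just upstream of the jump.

V₁ = 15.1 m/s

V₂ = q/y₂ = 5.83/4.05 = 1.44 m/s; Fr₂ = V₂/√(g·y₂) = 0.228.
The Bélanger relation is symmetric: y₁/y₂ = ½[√(1 + 8Fr₂²) − 1] = ½[√1.417 − 1] = 0.0952.
y₁ = 0.0952 × 4.05 = 0.386 m.
V₁ = q/y₁ = 5.83/0.386 = 15.1 m/s.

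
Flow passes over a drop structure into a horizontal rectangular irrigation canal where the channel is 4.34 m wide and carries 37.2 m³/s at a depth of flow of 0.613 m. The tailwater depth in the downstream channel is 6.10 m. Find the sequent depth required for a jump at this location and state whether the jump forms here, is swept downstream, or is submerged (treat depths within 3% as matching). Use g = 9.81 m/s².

y₂ = 4.65 m; the jump is submerged

q = Q/b = 37.2/4.34 = 8.57 m²/s; V₁ = q/y₁ = 14.0 m/s. Fr₁ = V₁/√(g·y₁) = 5.70.
From the momentum equation for a rectangular channel, y₂/y₁ = ½[√(1 + 8Fr₁²) − 1] = ½[√261.1 − 1] = 7.58.
y₂ = 7.58 × 0.613 = 4.65 m.
Tailwater y_tw = 6.10 m: y_tw > y₂, so the jump is submerged.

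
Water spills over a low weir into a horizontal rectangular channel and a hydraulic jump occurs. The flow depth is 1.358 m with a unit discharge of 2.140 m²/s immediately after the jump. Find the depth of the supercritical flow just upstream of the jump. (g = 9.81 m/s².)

y₁ = 0.3927 m

V₂ = q/y₂ = 2.140/1.358 = 1.576 m/s; Fr₂ = V₂/√(g·y₂) = 0.4317.
The Bélanger relation is symmetric: y₁/y₂ = ½[√(1 + 8Fr₂²) − 1] = ½[√2.4912 − 1] = 0.2892.
y₁ = 0.2892 × 1.358 = 0.3927 m.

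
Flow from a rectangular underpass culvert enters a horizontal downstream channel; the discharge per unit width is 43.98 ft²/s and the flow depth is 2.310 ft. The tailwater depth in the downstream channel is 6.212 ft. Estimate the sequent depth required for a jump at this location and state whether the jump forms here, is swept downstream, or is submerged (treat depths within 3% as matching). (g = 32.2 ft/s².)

y₂ = 6.149 ft; the jump forms here

V₁ = q/y₁ = 43.98/2.310 = 19.04 ft/s. Fr₁ = V₁/√(g·y₁) = 19.04/√(32.2×2.310) = 2.208.
By Bélanger, y₂/y₁ = ½[√(1 + 8Fr₁²) − 1] = ½[√39.986 − 1] = 2.662.
y₂ = 2.662 × 2.310 = 6.149 ft.
Tailwater y_tw = 6.212 ft: y_tw ≈ y₂, so the jump forms here.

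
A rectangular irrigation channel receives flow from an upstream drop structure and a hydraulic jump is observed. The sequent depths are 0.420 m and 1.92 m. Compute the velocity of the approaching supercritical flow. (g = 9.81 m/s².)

V₁ = 7.24 m/s

For a rectangular channel the momentum equation gives q² = ½·g·y₁·y₂·(y₁ + y₂) = ½×9.81×0.420×1.92×2.34 = 9.26.
q = √9.26 = 3.04 m²/s.
V₁ = q/y₁ = 3.04/0.420 = 7.24 m/s.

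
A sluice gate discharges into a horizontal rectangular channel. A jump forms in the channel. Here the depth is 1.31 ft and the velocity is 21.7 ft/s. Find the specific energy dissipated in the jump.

ΔE = 2.65 ft

Fr₁ = V₁/√(g·y₁) = 21.7/√(32.2×1.31) = 3.34.
Sequent-depth ratio: y₂/y₁ = ½[√(1 + 8Fr₁²) − 1] = ½[√90.31 − 1] = 4.25.
y₂ = 4.25 × 1.31 = 5.57 ft.
q = V₁·y₁ = 21.7 × 1.31 = 28.4 ft²/s. V₂ = q/y₂ = 28.4/5.57 = 5.10 ft/s. E₁ = y₁ + V₁²/2g = 8.62 ft; E₂ = y₂ + V₂²/2g = 5.97 ft. ΔE = E₁ − E₂ = 2.65 ft.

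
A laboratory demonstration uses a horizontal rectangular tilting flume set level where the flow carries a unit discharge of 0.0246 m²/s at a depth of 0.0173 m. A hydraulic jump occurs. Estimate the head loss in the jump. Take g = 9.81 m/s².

ΔE = 0.0388 m

V₁ = q/y₁ = 0.0246/0.0173 = 1.42 m/s. Fr₁ = V₁/√(g·y₁) = 1.42/√(9.81×0.0173) = 3.45.
Sequent-depth ratio: y₂/y₁ = ½[√(1 + 8Fr₁²) − 1] = ½[√96.31 − 1] = 4.41.
y₂ = 4.41 × 0.0173 = 0.0762 m.
V₂ = q/y₂ = 0.0246/0.0762 = 0.323 m/s. E₁ = y₁ + V₁²/2g = 0.120 m; E₂ = y₂ + V₂²/2g = 0.0815 m. ΔE = E₁ − E₂ = 0.0388 m.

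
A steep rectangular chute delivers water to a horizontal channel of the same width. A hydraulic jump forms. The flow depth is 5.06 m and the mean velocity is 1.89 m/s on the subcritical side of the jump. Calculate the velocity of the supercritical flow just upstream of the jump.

V₁ = 14.8 m/s

Fr₂ = V₂/√(g·y₂) = 1.89/√(9.81×5.06) = 0.268.
From the momentum equation (using Fr₂), y₁/y₂ = ½[√(1 + 8Fr₂²) − 1] = ½[√1.576 − 1] = 0.128.
y₁ = 0.128 × 5.06 = 0.646 m.
V₁ = q/y₁ = 9.56/0.646 = 14.8 m/s.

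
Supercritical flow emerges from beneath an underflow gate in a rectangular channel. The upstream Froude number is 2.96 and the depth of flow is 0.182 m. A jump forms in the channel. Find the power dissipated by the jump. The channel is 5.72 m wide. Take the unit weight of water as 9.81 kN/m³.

Fr₁ = 2.96 (given).
From the momentum equation for a rectangular channel, y₂/y₁ = ½[√(1 + 8Fr₁²) − 1] = ½[√71.09 − 1] = 3.72.
y₂ = 3.72 × 0.182 = 0.676 m.
Head loss: ΔE = (y₂ − y₁)³/(4y₁y₂) = (0.676 − 0.182)³/(4×0.182×0.676) = 0.121/0.492 = 0.245 m.
V₁ = Fr₁·√(g·y₁) = 2.96×√(9.81×0.182) = 3.96 m/s; q = V₁·y₁ = 0.720 m²/s. Q = q·b = 0.720 × 5.72 = 4.12 m³/s. P = γ·Q·ΔE = 9.81 × 4.12 × 0.245 = 9.91 kW.

P = 9.91 kW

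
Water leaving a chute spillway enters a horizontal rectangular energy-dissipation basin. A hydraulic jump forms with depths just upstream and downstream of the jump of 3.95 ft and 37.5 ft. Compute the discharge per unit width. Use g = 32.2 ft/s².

For a rectangular channel the momentum equation gives q² = ½·g·y₁·y₂·(y₁ + y₂) = ½×32.2×3.95×37.5×41.5 = 98850.
q = √98850 = 314 ft²/s.

q = 314 ft²/s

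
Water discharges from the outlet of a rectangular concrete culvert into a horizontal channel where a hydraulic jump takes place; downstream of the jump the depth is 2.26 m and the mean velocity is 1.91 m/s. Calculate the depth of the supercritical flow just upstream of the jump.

y₁ = 0.590 m

Fr₂ = V₂/√(g·y₂) = 1.91/√(9.81×2.26) = 0.406.
From the momentum equation (using Fr₂), y₁/y₂ = ½[√(1 + 8Fr₂²) − 1] = ½[√2.316 − 1] = 0.261.
y₁ = 0.261 × 2.26 = 0.590 m.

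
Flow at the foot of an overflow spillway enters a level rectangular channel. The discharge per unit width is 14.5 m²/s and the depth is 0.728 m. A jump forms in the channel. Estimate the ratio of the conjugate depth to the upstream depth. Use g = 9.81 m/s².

V₁ = q/y₁ = 14.5/0.728 = 19.9 m/s. Fr₁ = V₁/√(g·y₁) = 19.9/√(9.81×0.728) = 7.45.
Sequent-depth ratio: y₂/y₁ = ½[√(1 + 8Fr₁²) − 1] = ½[√445.4 − 1] = 10.1.

y₂/y₁ = 10.1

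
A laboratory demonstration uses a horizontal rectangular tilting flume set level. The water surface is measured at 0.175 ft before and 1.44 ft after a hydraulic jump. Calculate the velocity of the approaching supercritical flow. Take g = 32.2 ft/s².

V₁ = 14.6 ft/s

For a rectangular channel the momentum equation gives q² = ½·g·y₁·y₂·(y₁ + y₂) = ½×32.2×0.175×1.44×1.61 = 6.55.
q = √6.55 = 2.56 ft²/s.
V₁ = q/y₁ = 2.56/0.175 = 14.6 ft/s.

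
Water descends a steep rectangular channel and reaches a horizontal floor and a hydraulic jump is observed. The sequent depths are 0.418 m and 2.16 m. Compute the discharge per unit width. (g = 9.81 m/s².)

q = 3.38 m²/s

For a rectangular channel the momentum equation gives q² = ½·g·y₁·y₂·(y₁ + y₂) = ½×9.81×0.418×2.16×2.58 = 11.4.
q = √11.4 = 3.38 m²/s.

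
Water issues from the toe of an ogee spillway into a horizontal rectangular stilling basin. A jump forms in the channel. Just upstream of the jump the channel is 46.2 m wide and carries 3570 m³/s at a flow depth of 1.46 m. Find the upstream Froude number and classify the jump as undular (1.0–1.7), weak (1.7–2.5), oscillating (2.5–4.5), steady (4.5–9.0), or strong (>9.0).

Fr₁ = 14.0; strong jump

q = Q/b = 3570/46.2 = 77.3 m²/s; V₁ = q/y₁ = 52.9 m/s. Fr₁ = V₁/√(g·y₁) = 14.0.
Fr₁ = 14.0 lies in the strong range.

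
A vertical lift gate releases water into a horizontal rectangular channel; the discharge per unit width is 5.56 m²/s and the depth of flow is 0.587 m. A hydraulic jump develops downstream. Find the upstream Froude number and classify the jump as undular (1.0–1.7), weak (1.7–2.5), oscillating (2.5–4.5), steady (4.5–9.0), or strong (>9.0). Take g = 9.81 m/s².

V₁ = q/y₁ = 5.56/0.587 = 9.47 m/s. Fr₁ = V₁/√(g·y₁) = 9.47/√(9.81×0.587) = 3.95.
Fr₁ = 3.95 lies in the oscillating range.

Fr₁ = 3.95; oscillating jump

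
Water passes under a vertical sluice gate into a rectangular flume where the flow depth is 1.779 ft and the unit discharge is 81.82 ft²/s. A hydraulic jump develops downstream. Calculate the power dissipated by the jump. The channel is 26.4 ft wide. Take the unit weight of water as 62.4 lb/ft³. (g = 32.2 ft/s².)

P = 4828 hp

V₁ = q/y₁ = 81.82/1.779 = 45.99 ft/s. Fr₁ = V₁/√(g·y₁) = 45.99/√(32.2×1.779) = 6.077.
Sequent-depth ratio: y₂/y₁ = ½[√(1 + 8Fr₁²) − 1] = ½[√296.41 − 1] = 8.108.
y₂ = 8.108 × 1.779 = 14.42 ft.
V₂ = q/y₂ = 81.82/14.42 = 5.672 ft/s. E₁ = y₁ + V₁²/2g = 34.62 ft; E₂ = y₂ + V₂²/2g = 14.92 ft. ΔE = E₁ − E₂ = 19.70 ft.
Q = q·b = 81.82 × 26.4 = 2160 cfs. P = γ·Q·ΔE/550 = 62.4 × 2160 × 19.70 / 550 = 4828 hp.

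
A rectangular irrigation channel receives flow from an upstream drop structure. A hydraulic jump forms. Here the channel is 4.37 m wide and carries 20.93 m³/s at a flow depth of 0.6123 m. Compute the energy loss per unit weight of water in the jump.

ΔE = 1.065 m

q = Q/b = 20.93/4.37 = 4.789 m²/s; V₁ = q/y₁ = 7.822 m/s. Fr₁ = V₁/√(g·y₁) = 3.192.
By Bélanger, y₂/y₁ = ½[√(1 + 8Fr₁²) − 1] = ½[√82.490 − 1] = 4.041.
y₂ = 4.041 × 0.6123 = 2.474 m.
Head loss: ΔE = (y₂ − y₁)³/(4y₁y₂) = (2.474 − 0.6123)³/(4×0.6123×2.474) = 6.457/6.060 = 1.065 m.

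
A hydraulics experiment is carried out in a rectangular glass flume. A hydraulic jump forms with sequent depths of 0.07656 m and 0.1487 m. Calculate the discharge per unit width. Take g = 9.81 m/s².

For a rectangular channel the momentum equation gives q² = ½·g·y₁·y₂·(y₁ + y₂) = ½×9.81×0.07656×0.1487×0.2253 = 0.01258.
q = √0.01258 = 0.1122 m²/s.

q = 0.1122 m²/s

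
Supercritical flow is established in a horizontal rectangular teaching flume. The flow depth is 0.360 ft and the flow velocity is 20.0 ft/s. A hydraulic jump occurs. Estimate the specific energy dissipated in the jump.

Fr₁ = V₁/√(g·y₁) = 20.0/√(32.2×0.360) = 5.87.
Conjugate-depth relation: y₂/y₁ = ½[√(1 + 8Fr₁²) − 1] = ½[√277.1 − 1] = 7.82.
y₂ = 7.82 × 0.360 = 2.82 ft.
Head loss: ΔE = (y₂ − y₁)³/(4y₁y₂) = (2.82 − 0.360)³/(4×0.360×2.82) = 14.8/4.06 = 3.65 ft.

ΔE = 3.65 ft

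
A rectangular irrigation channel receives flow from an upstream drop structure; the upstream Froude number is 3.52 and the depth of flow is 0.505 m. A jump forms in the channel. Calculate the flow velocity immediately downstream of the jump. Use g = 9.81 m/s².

Fr₁ = 3.52 (given).
Bélanger equation: y₂/y₁ = ½[√(1 + 8Fr₁²) − 1] = ½[√100.1 − 1] = 4.50.
y₂ = 4.50 × 0.505 = 2.27 m.
V₁ = Fr₁·√(g·y₁) = 3.52×√(9.81×0.505) = 7.83 m/s; q = V₁·y₁ = 3.96 m²/s.
V₂ = q/y₂ = 3.96/2.27 = 1.74 m/s.

V₂ = 1.74 m/s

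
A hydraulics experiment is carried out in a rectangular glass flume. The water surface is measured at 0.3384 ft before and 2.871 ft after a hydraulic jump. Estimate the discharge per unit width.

For a rectangular channel the momentum equation gives q² = ½·g·y₁·y₂·(y₁ + y₂) = ½×32.2×0.3384×2.871×3.209 = 50.20.
q = √50.20 = 7.085 ft²/s.

q = 7.085 ft²/s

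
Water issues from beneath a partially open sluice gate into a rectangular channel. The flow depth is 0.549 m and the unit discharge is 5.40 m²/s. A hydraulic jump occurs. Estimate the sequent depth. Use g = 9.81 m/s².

V₁ = q/y₁ = 5.40/0.549 = 9.84 m/s. Fr₁ = V₁/√(g·y₁) = 9.84/√(9.81×0.549) = 4.24.
By Bélanger, y₂/y₁ = ½[√(1 + 8Fr₁²) − 1] = ½[√144.7 − 1] = 5.51.
y₂ = 5.51 × 0.549 = 3.03 m.

y₂ = 3.03 m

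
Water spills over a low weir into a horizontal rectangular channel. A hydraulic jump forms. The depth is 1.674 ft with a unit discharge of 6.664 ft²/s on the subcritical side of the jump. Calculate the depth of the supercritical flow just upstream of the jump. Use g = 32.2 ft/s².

V₂ = q/y₂ = 6.664/1.674 = 3.981 ft/s; Fr₂ = V₂/√(g·y₂) = 0.5422.
From the momentum equation (using Fr₂), y₁/y₂ = ½[√(1 + 8Fr₂²) − 1] = ½[√3.3520 − 1] = 0.4154.
y₁ = 0.4154 × 1.674 = 0.6954 ft.

y₁ = 0.6954 ft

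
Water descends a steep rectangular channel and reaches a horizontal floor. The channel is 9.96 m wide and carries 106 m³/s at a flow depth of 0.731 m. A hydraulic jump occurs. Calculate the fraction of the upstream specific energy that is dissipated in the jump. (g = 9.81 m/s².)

ΔE/E₁ = 0.525 (52.5%)

q = Q/b = 106/9.96 = 10.6 m²/s; V₁ = q/y₁ = 14.6 m/s. Fr₁ = V₁/√(g·y₁) = 5.44.
Conjugate-depth relation: y₂/y₁ = ½[√(1 + 8Fr₁²) − 1] = ½[√237.5 − 1] = 7.20.
y₂ = 7.20 × 0.731 = 5.27 m.
E₁ = y₁ + V₁²/2g = 11.5 m. ΔE = (y₂ − y₁)³/(4y₁y₂) = 6.06 m. ΔE/E₁ = 6.06/11.5 = 0.525.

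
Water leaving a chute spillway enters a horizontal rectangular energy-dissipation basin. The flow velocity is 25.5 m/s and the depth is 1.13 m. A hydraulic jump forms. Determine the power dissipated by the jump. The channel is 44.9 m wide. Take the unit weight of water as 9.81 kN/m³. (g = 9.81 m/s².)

P = 282716 kW

Fr₁ = V₁/√(g·y₁) = 25.5/√(9.81×1.13) = 7.66.
By Bélanger, y₂/y₁ = ½[√(1 + 8Fr₁²) − 1] = ½[√470.3 − 1] = 10.3.
y₂ = 10.3 × 1.13 = 11.7 m.
Head loss: ΔE = (y₂ − y₁)³/(4y₁y₂) = (11.7 − 1.13)³/(4×1.13×11.7) = 1177/52.8 = 22.3 m.
q = V₁·y₁ = 25.5 × 1.13 = 28.8 m²/s. Q = q·b = 28.8 × 44.9 = 1294 m³/s. P = γ·Q·ΔE = 9.81 × 1294 × 22.3 = 282716 kW.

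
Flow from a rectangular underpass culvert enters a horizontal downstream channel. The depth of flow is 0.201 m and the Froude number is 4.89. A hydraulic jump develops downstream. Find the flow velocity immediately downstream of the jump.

Fr₁ = 4.89 (given).
Sequent-depth ratio: y₂/y₁ = ½[√(1 + 8Fr₁²) − 1] = ½[√192.3 − 1] = 6.43.
y₂ = 6.43 × 0.201 = 1.29 m.
V₁ = Fr₁·√(g·y₁) = 4.89×√(9.81×0.201) = 6.87 m/s; q = V₁·y₁ = 1.38 m²/s.
V₂ = q/y₂ = 1.38/1.29 = 1.07 m/s.

V₂ = 1.07 m/s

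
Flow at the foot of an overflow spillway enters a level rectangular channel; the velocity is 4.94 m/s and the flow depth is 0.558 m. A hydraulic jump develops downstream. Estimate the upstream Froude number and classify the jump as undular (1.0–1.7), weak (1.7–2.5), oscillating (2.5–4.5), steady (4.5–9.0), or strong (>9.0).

Fr₁ = V₁/√(g·y₁) = 4.94/√(9.81×0.558) = 2.11.
Fr₁ = 2.11 lies in the weak range.

Fr₁ = 2.11; weak jump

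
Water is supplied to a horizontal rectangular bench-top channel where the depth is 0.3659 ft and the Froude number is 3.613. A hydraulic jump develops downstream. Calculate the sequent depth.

Fr₁ = 3.613 (given).
By Bélanger, y₂/y₁ = ½[√(1 + 8Fr₁²) − 1] = ½[√105.43 − 1] = 4.634.
y₂ = 4.634 × 0.3659 = 1.696 ft.

y₂ = 1.696 ft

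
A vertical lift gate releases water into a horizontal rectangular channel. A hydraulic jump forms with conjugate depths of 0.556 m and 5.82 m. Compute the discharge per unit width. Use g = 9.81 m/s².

For a rectangular channel the momentum equation gives q² = ½·g·y₁·y₂·(y₁ + y₂) = ½×9.81×0.556×5.82×6.38 = 101.
q = √101 = 10.1 m²/s.

q = 10.1 m²/s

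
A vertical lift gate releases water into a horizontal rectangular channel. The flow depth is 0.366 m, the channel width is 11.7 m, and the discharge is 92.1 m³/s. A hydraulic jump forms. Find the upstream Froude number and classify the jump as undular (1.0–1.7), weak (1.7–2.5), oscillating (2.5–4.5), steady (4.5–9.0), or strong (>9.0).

Fr₁ = 11.4; strong jump

q = Q/b = 92.1/11.7 = 7.87 m²/s; V₁ = q/y₁ = 21.5 m/s. Fr₁ = V₁/√(g·y₁) = 11.4.
Fr₁ = 11.4 lies in the strong range.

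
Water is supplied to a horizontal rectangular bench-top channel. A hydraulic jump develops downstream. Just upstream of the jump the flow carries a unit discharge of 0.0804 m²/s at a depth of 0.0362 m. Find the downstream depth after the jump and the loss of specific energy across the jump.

V₁ = q/y₁ = 0.0804/0.0362 = 2.22 m/s. Fr₁ = V₁/√(g·y₁) = 2.22/√(9.81×0.0362) = 3.73.
Bélanger equation: y₂/y₁ = ½[√(1 + 8Fr₁²) − 1] = ½[√112.1 − 1] = 4.79.
y₂ = 4.79 × 0.0362 = 0.174 m.
Head loss: ΔE = (y₂ − y₁)³/(4y₁y₂) = (0.174 − 0.0362)³/(4×0.0362×0.174) = 0.00259/0.0251 = 0.103 m.

y₂ = 0.174 m; ΔE = 0.103 m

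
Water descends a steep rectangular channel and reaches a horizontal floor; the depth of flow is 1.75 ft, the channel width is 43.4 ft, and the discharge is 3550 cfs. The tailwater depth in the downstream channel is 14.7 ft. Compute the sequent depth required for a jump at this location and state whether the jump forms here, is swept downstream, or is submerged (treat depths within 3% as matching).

y₂ = 14.6 ft; the jump forms here

q = Q/b = 3550/43.4 = 81.8 ft²/s; V₁ = q/y₁ = 46.7 ft/s. Fr₁ = V₁/√(g·y₁) = 6.23.
Conjugate-depth relation: y₂/y₁ = ½[√(1 + 8Fr₁²) − 1] = ½[√311.2 − 1] = 8.32.
y₂ = 8.32 × 1.75 = 14.6 ft.
Tailwater y_tw = 14.7 ft: y_tw ≈ y₂, so the jump forms here.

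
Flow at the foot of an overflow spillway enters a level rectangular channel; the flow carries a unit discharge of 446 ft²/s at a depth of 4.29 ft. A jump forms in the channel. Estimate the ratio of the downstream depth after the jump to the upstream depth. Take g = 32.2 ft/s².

V₁ = q/y₁ = 446/4.29 = 104 ft/s. Fr₁ = V₁/√(g·y₁) = 104/√(32.2×4.29) = 8.85.
Sequent-depth ratio: y₂/y₁ = ½[√(1 + 8Fr₁²) − 1] = ½[√626.9 − 1] = 12.0.

y₂/y₁ = 12.0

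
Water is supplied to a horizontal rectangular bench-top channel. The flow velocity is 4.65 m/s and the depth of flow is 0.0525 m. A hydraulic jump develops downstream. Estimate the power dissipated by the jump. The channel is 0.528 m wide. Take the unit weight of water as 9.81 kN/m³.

P = 0.865 kW

Fr₁ = V₁/√(g·y₁) = 4.65/√(9.81×0.0525) = 6.48.
From the momentum equation for a rectangular channel, y₂/y₁ = ½[√(1 + 8Fr₁²) − 1] = ½[√336.9 − 1] = 8.68.
y₂ = 8.68 × 0.0525 = 0.456 m.
Head loss: ΔE = (y₂ − y₁)³/(4y₁y₂) = (0.456 − 0.0525)³/(4×0.0525×0.456) = 0.0655/0.0957 = 0.684 m.
q = V₁·y₁ = 4.65 × 0.0525 = 0.244 m²/s. Q = q·b = 0.244 × 0.528 = 0.129 m³/s. P = γ·Q·ΔE = 9.81 × 0.129 × 0.684 = 0.865 kW.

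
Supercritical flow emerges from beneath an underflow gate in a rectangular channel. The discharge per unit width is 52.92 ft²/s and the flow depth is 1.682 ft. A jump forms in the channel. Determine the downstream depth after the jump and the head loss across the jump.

V₁ = q/y₁ = 52.92/1.682 = 31.46 ft/s. Fr₁ = V₁/√(g·y₁) = 31.46/√(32.2×1.682) = 4.275.
Bélanger equation: y₂/y₁ = ½[√(1 + 8Fr₁²) − 1] = ½[√147.22 − 1] = 5.567.
y₂ = 5.567 × 1.682 = 9.363 ft.
V₂ = q/y₂ = 52.92/9.363 = 5.652 ft/s. E₁ = y₁ + V₁²/2g = 17.05 ft; E₂ = y₂ + V₂²/2g = 9.859 ft. ΔE = E₁ − E₂ = 7.194 ft.

y₂ = 9.363 ft; ΔE = 7.194 ft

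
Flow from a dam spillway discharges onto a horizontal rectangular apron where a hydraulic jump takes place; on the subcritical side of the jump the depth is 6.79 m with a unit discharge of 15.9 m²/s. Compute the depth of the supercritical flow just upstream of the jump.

y₁ = 0.977 m

V₂ = q/y₂ = 15.9/6.79 = 2.34 m/s; Fr₂ = V₂/√(g·y₂) = 0.287.
Since the conjugate-depth ratio holds either way, y₁/y₂ = ½[√(1 + 8Fr₂²) − 1] = ½[√1.659 − 1] = 0.144.
y₁ = 0.144 × 6.79 = 0.977 m.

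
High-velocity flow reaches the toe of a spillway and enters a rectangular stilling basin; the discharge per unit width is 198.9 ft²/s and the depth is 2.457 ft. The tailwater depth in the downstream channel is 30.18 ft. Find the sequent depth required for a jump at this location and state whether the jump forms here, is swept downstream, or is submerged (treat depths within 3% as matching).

y₂ = 30.42 ft; the jump forms here

V₁ = q/y₁ = 198.9/2.457 = 80.95 ft/s. Fr₁ = V₁/√(g·y₁) = 80.95/√(32.2×2.457) = 9.101.
Sequent-depth ratio: y₂/y₁ = ½[√(1 + 8Fr₁²) − 1] = ½[√663.66 − 1] = 12.38.
y₂ = 12.38 × 2.457 = 30.42 ft.
Tailwater y_tw = 30.18 ft: y_tw ≈ y₂, so the jump forms here.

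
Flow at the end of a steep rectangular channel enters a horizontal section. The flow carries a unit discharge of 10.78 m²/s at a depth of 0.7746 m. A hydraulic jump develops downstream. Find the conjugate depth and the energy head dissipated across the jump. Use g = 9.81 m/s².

y₂ = 5.157 m; ΔE = 5.267 m

V₁ = q/y₁ = 10.78/0.7746 = 13.92 m/s. Fr₁ = V₁/√(g·y₁) = 13.92/√(9.81×0.7746) = 5.049.
Bélanger equation: y₂/y₁ = ½[√(1 + 8Fr₁²) − 1] = ½[√204.90 − 1] = 6.657.
y₂ = 6.657 × 0.7746 = 5.157 m.
V₂ = q/y₂ = 10.78/5.157 = 2.090 m/s. E₁ = y₁ + V₁²/2g = 10.65 m; E₂ = y₂ + V₂²/2g = 5.379 m. ΔE = E₁ − E₂ = 5.267 m.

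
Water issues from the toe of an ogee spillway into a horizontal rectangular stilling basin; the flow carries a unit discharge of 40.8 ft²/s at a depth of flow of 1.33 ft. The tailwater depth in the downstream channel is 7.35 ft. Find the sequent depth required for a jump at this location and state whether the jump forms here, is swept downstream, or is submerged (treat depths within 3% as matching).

V₁ = q/y₁ = 40.8/1.33 = 30.7 ft/s. Fr₁ = V₁/√(g·y₁) = 30.7/√(32.2×1.33) = 4.69.
Conjugate-depth relation: y₂/y₁ = ½[√(1 + 8Fr₁²) − 1] = ½[√176.8 − 1] = 6.15.
y₂ = 6.15 × 1.33 = 8.18 ft.
Tailwater y_tw = 7.35 ft: y_tw < y₂, so the jump is swept downstream.

y₂ = 8.18 ft; the jump is swept downstream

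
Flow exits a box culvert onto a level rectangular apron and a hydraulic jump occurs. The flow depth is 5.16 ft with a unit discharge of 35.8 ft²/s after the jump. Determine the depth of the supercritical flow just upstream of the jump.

V₂ = q/y₂ = 35.8/5.16 = 6.94 ft/s; Fr₂ = V₂/√(g·y₂) = 0.538.
Since the conjugate-depth ratio holds either way, y₁/y₂ = ½[√(1 + 8Fr₂²) − 1] = ½[√3.318 − 1] = 0.411.
y₁ = 0.411 × 5.16 = 2.12 ft.

y₁ = 2.12 ft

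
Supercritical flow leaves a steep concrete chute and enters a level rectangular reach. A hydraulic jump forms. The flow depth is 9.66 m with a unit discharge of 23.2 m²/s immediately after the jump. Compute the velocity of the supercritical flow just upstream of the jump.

V₁ = 21.9 m/s

V₂ = q/y₂ = 23.2/9.66 = 2.40 m/s; Fr₂ = V₂/√(g·y₂) = 0.247.
The Bélanger relation is symmetric: y₁/y₂ = ½[√(1 + 8Fr₂²) − 1] = ½[√1.487 − 1] = 0.110.
y₁ = 0.110 × 9.66 = 1.06 m.
V₁ = q/y₁ = 23.2/1.06 = 21.9 m/s.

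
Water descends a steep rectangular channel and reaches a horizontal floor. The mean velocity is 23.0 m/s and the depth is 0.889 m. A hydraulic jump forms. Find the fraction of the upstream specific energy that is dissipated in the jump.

Fr₁ = V₁/√(g·y₁) = 23.0/√(9.81×0.889) = 7.79.
By Bélanger, y₂/y₁ = ½[√(1 + 8Fr₁²) − 1] = ½[√486.3 − 1] = 10.5.
y₂ = 10.5 × 0.889 = 9.36 m.
E₁ = y₁ + V₁²/2g = 27.9 m. ΔE = (y₂ − y₁)³/(4y₁y₂) = 18.3 m. ΔE/E₁ = 18.3/27.9 = 0.655.

ΔE/E₁ = 0.655 (65.5%)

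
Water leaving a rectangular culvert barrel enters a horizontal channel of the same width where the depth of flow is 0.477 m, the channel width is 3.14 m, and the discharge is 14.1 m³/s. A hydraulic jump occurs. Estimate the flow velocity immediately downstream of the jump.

V₂ = 1.66 m/s

q = Q/b = 14.1/3.14 = 4.49 m²/s; V₁ = q/y₁ = 9.41 m/s. Fr₁ = V₁/√(g·y₁) = 4.35.
From the momentum equation for a rectangular channel, y₂/y₁ = ½[√(1 + 8Fr₁²) − 1] = ½[√152.5 − 1] = 5.67.
y₂ = 5.67 × 0.477 = 2.71 m.
V₂ = q/y₂ = 4.49/2.71 = 1.66 m/s.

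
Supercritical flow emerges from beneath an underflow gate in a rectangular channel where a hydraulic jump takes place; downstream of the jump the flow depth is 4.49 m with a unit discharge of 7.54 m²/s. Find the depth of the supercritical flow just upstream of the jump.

y₁ = 0.516 m

V₂ = q/y₂ = 7.54/4.49 = 1.68 m/s; Fr₂ = V₂/√(g·y₂) = 0.253.
Since the conjugate-depth ratio holds either way, y₁/y₂ = ½[√(1 + 8Fr₂²) − 1] = ½[√1.512 − 1] = 0.115.
y₁ = 0.115 × 4.49 = 0.516 m.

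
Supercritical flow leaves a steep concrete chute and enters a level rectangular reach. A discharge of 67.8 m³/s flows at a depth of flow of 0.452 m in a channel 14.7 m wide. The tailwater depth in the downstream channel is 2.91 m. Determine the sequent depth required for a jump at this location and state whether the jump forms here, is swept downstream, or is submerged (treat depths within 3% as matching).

q = Q/b = 67.8/14.7 = 4.61 m²/s; V₁ = q/y₁ = 10.2 m/s. Fr₁ = V₁/√(g·y₁) = 4.85.
From the momentum equation for a rectangular channel, y₂/y₁ = ½[√(1 + 8Fr₁²) − 1] = ½[√188.9 − 1] = 6.37.
y₂ = 6.37 × 0.452 = 2.88 m.
Tailwater y_tw = 2.91 m: y_tw ≈ y₂, so the jump forms here.

y₂ = 2.88 m; the jump forms here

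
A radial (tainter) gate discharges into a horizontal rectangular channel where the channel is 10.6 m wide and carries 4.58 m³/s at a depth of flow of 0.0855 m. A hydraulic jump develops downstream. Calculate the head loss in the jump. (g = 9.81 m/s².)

q = Q/b = 4.58/10.6 = 0.432 m²/s; V₁ = q/y₁ = 5.05 m/s. Fr₁ = V₁/√(g·y₁) = 5.52.
Bélanger equation: y₂/y₁ = ½[√(1 + 8Fr₁²) − 1] = ½[√244.6 − 1] = 7.32.
y₂ = 7.32 × 0.0855 = 0.626 m.
Head loss: ΔE = (y₂ − y₁)³/(4y₁y₂) = (0.626 − 0.0855)³/(4×0.0855×0.626) = 0.158/0.214 = 0.737 m.

ΔE = 0.737 m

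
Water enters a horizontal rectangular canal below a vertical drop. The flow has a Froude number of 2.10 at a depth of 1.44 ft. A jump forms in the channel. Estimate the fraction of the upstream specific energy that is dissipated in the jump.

Fr₁ = 2.10 (given).
By Bélanger, y₂/y₁ = ½[√(1 + 8Fr₁²) − 1] = ½[√36.28 − 1] = 2.51.
y₂ = 2.51 × 1.44 = 3.62 ft.
E₁ = y₁(1 + Fr₁²/2) = 1.44×(1 + 2.10²/2) = 4.62 ft. ΔE = (y₂ − y₁)³/(4y₁y₂) = 0.495 ft. ΔE/E₁ = 0.495/4.62 = 0.107.

ΔE/E₁ = 0.107 (10.7%)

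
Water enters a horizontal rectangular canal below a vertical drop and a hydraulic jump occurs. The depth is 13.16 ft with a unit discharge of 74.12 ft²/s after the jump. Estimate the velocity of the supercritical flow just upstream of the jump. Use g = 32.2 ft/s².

V₁ = 42.59 ft/s

V₂ = q/y₂ = 74.12/13.16 = 5.632 ft/s; Fr₂ = V₂/√(g·y₂) = 0.2736.
Since the conjugate-depth ratio holds either way, y₁/y₂ = ½[√(1 + 8Fr₂²) − 1] = ½[√1.5989 − 1] = 0.1322.
y₁ = 0.1322 × 13.16 = 1.740 ft.
V₁ = q/y₁ = 74.12/1.740 = 42.59 ft/s.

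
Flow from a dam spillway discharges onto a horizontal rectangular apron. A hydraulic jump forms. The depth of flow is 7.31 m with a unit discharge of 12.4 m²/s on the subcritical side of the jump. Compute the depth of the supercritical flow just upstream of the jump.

y₁ = 0.546 m

V₂ = q/y₂ = 12.4/7.31 = 1.70 m/s; Fr₂ = V₂/√(g·y₂) = 0.200.
Applying the sequent-depth relation in reverse, y₁/y₂ = ½[√(1 + 8Fr₂²) − 1] = ½[√1.321 − 1] = 0.0747.
y₁ = 0.0747 × 7.31 = 0.546 m.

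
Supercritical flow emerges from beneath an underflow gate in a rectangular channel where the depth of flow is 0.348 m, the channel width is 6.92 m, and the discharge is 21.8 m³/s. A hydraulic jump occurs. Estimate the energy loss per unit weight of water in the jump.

ΔE = 2.18 m

q = Q/b = 21.8/6.92 = 3.15 m²/s; V₁ = q/y₁ = 9.05 m/s. Fr₁ = V₁/√(g·y₁) = 4.90.
Bélanger equation: y₂/y₁ = ½[√(1 + 8Fr₁²) − 1] = ½[√193.0 − 1] = 6.45.
y₂ = 6.45 × 0.348 = 2.24 m.
V₂ = q/y₂ = 3.15/2.24 = 1.40 m/s. E₁ = y₁ + V₁²/2g = 4.52 m; E₂ = y₂ + V₂²/2g = 2.34 m. ΔE = E₁ − E₂ = 2.18 m.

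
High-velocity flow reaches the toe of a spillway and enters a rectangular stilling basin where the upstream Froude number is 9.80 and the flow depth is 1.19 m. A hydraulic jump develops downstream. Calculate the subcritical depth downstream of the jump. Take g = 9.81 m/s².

Fr₁ = 9.80 (given).
Conjugate-depth relation: y₂/y₁ = ½[√(1 + 8Fr₁²) − 1] = ½[√769.3 − 1] = 13.4.
y₂ = 13.4 × 1.19 = 15.9 m.

y₂ = 15.9 m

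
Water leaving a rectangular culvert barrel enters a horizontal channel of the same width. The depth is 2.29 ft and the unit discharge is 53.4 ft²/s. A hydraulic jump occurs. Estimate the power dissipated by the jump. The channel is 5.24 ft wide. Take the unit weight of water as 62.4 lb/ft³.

P = 72.0 hp

V₁ = q/y₁ = 53.4/2.29 = 23.3 ft/s. Fr₁ = V₁/√(g·y₁) = 23.3/√(32.2×2.29) = 2.72.
From the momentum equation for a rectangular channel, y₂/y₁ = ½[√(1 + 8Fr₁²) − 1] = ½[√59.99 − 1] = 3.37.
y₂ = 3.37 × 2.29 = 7.72 ft.
V₂ = q/y₂ = 53.4/7.72 = 6.91 ft/s. E₁ = y₁ + V₁²/2g = 10.7 ft; E₂ = y₂ + V₂²/2g = 8.47 ft. ΔE = E₁ − E₂ = 2.27 ft.
Q = q·b = 53.4 × 5.24 = 280 cfs. P = γ·Q·ΔE/550 = 62.4 × 280 × 2.27 / 550 = 72.0 hp.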